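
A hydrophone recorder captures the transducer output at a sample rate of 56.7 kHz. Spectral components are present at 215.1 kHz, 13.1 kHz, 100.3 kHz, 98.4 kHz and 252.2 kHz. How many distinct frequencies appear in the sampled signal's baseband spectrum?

4

fs/2 = 28.35 kHz.
215.1 kHz mod fs = 45 kHz.
45 kHz > fs/2 = 28.35 kHz, folds to fs − 45 kHz = 11.7 kHz.
13.1 kHz ≤ fs/2 = 28.35 kHz, passes unchanged.
100.3 kHz mod fs = 43.6 kHz.
43.6 kHz > fs/2 = 28.35 kHz, folds to fs − 43.6 kHz = 13.1 kHz.
98.4 kHz mod fs = 41.7 kHz.
41.7 kHz > fs/2 = 28.35 kHz, folds to fs − 41.7 kHz = 15 kHz.
252.2 kHz mod fs = 25.4 kHz.
25.4 kHz ≤ fs/2 = 28.35 kHz, appears at 25.4 kHz.
Distinct values: {11.7 kHz, 13.1 kHz, 15 kHz, 25.4 kHz} → 4.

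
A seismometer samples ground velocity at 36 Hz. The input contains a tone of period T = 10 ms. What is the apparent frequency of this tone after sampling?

T = 10 ms → f = 1/T = 100 Hz.
100 Hz mod fs = 28 Hz.
28 Hz > fs/2 = 18 Hz, folds to fs − 28 Hz = 8 Hz.

8 Hz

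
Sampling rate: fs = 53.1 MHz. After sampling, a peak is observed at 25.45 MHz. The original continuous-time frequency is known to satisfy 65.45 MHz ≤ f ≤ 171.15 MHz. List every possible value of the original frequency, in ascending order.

Frequencies that alias to 25.45 MHz are k·fs ± 25.45 MHz for integer k ≥ 0.
k=0: 25.45 MHz.
k=1: 27.65 MHz, 78.55 MHz.
k=2: 80.75 MHz, 131.65 MHz.
k=3: 133.85 MHz, 184.75 MHz.
k=4: 186.95 MHz, 237.85 MHz.
Within [65.45 MHz, 171.15 MHz]: 78.55 MHz, 80.75 MHz, 131.65 MHz, 133.85 MHz.

78.55 MHz, 80.75 MHz, 131.65 MHz, 133.85 MHz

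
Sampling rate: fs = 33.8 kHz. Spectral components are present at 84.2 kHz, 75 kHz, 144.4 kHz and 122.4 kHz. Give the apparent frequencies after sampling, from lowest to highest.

fs/2 = 16.9 kHz.
84.2 kHz mod fs = 16.6 kHz.
16.6 kHz ≤ fs/2 = 16.9 kHz, appears at 16.6 kHz.
75 kHz mod fs = 7.4 kHz.
7.4 kHz ≤ fs/2 = 16.9 kHz, appears at 7.4 kHz.
144.4 kHz mod fs = 9.2 kHz.
9.2 kHz ≤ fs/2 = 16.9 kHz, appears at 9.2 kHz.
122.4 kHz mod fs = 21 kHz.
21 kHz > fs/2 = 16.9 kHz, folds to fs − 21 kHz = 12.8 kHz.
Distinct values: {7.4 kHz, 9.2 kHz, 12.8 kHz, 16.6 kHz}.

7.4 kHz, 9.2 kHz, 12.8 kHz, 16.6 kHz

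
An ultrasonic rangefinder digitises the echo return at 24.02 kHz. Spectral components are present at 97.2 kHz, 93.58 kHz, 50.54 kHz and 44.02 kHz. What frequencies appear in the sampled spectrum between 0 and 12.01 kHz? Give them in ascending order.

1.12 kHz, 2.5 kHz, 4.02 kHz

fs/2 = 12.01 kHz.
97.2 kHz mod fs = 1.12 kHz.
1.12 kHz ≤ fs/2 = 12.01 kHz, appears at 1.12 kHz.
93.58 kHz mod fs = 21.52 kHz.
21.52 kHz > fs/2 = 12.01 kHz, folds to fs − 21.52 kHz = 2.5 kHz.
50.54 kHz mod fs = 2.5 kHz.
2.5 kHz ≤ fs/2 = 12.01 kHz, appears at 2.5 kHz.
44.02 kHz mod fs = 20 kHz.
20 kHz > fs/2 = 12.01 kHz, folds to fs − 20 kHz = 4.02 kHz.
Distinct values: {1.12 kHz, 2.5 kHz, 4.02 kHz}.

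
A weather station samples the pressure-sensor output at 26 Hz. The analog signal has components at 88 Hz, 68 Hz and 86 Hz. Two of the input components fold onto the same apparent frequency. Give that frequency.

fs/2 = 13 Hz.
88 Hz mod fs = 10 Hz.
10 Hz ≤ fs/2 = 13 Hz, appears at 10 Hz.
68 Hz mod fs = 16 Hz.
16 Hz > fs/2 = 13 Hz, folds to fs − 16 Hz = 10 Hz.
86 Hz mod fs = 8 Hz.
8 Hz ≤ fs/2 = 13 Hz, appears at 8 Hz.
68 Hz and 88 Hz both map to 10 Hz.

10 Hz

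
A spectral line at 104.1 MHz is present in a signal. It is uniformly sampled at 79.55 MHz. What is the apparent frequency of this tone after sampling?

24.55 MHz

104.1 MHz mod fs = 24.55 MHz.
24.55 MHz ≤ fs/2 = 39.775 MHz, appears at 24.55 MHz.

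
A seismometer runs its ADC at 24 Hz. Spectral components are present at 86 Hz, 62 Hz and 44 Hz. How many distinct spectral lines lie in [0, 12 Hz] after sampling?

fs/2 = 12 Hz.
86 Hz mod fs = 14 Hz.
14 Hz > fs/2 = 12 Hz, folds to fs − 14 Hz = 10 Hz.
62 Hz mod fs = 14 Hz.
14 Hz > fs/2 = 12 Hz, folds to fs − 14 Hz = 10 Hz.
44 Hz mod fs = 20 Hz.
20 Hz > fs/2 = 12 Hz, folds to fs − 20 Hz = 4 Hz.
Distinct values: {4 Hz, 10 Hz} → 2.

2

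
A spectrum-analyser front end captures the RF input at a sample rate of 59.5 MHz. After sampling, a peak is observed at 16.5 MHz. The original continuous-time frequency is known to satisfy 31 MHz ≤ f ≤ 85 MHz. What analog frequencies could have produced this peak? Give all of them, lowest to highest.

Frequencies that alias to 16.5 MHz are k·fs ± 16.5 MHz for integer k ≥ 0.
k=0: 16.5 MHz.
k=1: 43 MHz, 76 MHz.
k=2: 102.5 MHz, 135.5 MHz.
Within [31 MHz, 85 MHz]: 43 MHz, 76 MHz.

43 MHz, 76 MHz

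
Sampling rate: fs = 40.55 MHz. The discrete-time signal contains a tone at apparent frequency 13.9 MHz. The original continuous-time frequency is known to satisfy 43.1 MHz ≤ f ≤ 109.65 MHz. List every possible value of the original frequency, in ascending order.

Frequencies that alias to 13.9 MHz are k·fs ± 13.9 MHz for integer k ≥ 0.
k=0: 13.9 MHz.
k=1: 26.65 MHz, 54.45 MHz.
k=2: 67.2 MHz, 95 MHz.
k=3: 107.75 MHz, 135.55 MHz.
k=4: 148.3 MHz, 176.1 MHz.
Within [43.1 MHz, 109.65 MHz]: 54.45 MHz, 67.2 MHz, 95 MHz, 107.75 MHz.

54.45 MHz, 67.2 MHz, 95 MHz, 107.75 MHz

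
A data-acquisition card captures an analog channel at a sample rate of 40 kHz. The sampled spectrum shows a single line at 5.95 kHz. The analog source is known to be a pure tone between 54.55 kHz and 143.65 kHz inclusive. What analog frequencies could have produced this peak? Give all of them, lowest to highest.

Frequencies that alias to 5.95 kHz are k·fs ± 5.95 kHz for integer k ≥ 0.
k=0: 5.95 kHz.
k=1: 34.05 kHz, 45.95 kHz.
k=2: 74.05 kHz, 85.95 kHz.
k=3: 114.05 kHz, 125.95 kHz.
k=4: 154.05 kHz, 165.95 kHz.
Within [54.55 kHz, 143.65 kHz]: 74.05 kHz, 85.95 kHz, 114.05 kHz, 125.95 kHz.

74.05 kHz, 85.95 kHz, 114.05 kHz, 125.95 kHz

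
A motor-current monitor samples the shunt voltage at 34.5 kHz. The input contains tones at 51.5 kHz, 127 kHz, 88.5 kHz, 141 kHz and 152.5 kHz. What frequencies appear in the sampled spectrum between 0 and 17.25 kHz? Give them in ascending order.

fs/2 = 17.25 kHz.
51.5 kHz mod fs = 17 kHz.
17 kHz ≤ fs/2 = 17.25 kHz, appears at 17 kHz.
127 kHz mod fs = 23.5 kHz.
23.5 kHz > fs/2 = 17.25 kHz, folds to fs − 23.5 kHz = 11 kHz.
88.5 kHz mod fs = 19.5 kHz.
19.5 kHz > fs/2 = 17.25 kHz, folds to fs − 19.5 kHz = 15 kHz.
141 kHz mod fs = 3 kHz.
3 kHz ≤ fs/2 = 17.25 kHz, appears at 3 kHz.
152.5 kHz mod fs = 14.5 kHz.
14.5 kHz ≤ fs/2 = 17.25 kHz, appears at 14.5 kHz.
Distinct values: {3 kHz, 11 kHz, 14.5 kHz, 15 kHz, 17 kHz}.

3 kHz, 11 kHz, 14.5 kHz, 15 kHz, 17 kHz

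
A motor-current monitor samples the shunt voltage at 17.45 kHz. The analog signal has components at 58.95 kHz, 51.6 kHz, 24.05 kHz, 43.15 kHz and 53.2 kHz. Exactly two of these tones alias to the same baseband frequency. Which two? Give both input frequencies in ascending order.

24.05 kHz, 58.95 kHz

fs/2 = 8.725 kHz.
58.95 kHz mod fs = 6.6 kHz.
6.6 kHz ≤ fs/2 = 8.725 kHz, appears at 6.6 kHz.
51.6 kHz mod fs = 16.7 kHz.
16.7 kHz > fs/2 = 8.725 kHz, folds to fs − 16.7 kHz = 0.75 kHz.
24.05 kHz mod fs = 6.6 kHz.
6.6 kHz ≤ fs/2 = 8.725 kHz, appears at 6.6 kHz.
43.15 kHz mod fs = 8.25 kHz.
8.25 kHz ≤ fs/2 = 8.725 kHz, appears at 8.25 kHz.
53.2 kHz mod fs = 0.85 kHz.
0.85 kHz ≤ fs/2 = 8.725 kHz, appears at 0.85 kHz.
24.05 kHz and 58.95 kHz both map to 6.6 kHz.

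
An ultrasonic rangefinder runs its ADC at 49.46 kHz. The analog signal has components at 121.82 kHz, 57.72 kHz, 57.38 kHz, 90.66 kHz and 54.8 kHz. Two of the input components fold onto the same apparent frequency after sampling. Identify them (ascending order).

57.72 kHz, 90.66 kHz

fs/2 = 24.73 kHz.
121.82 kHz mod fs = 22.9 kHz.
22.9 kHz ≤ fs/2 = 24.73 kHz, appears at 22.9 kHz.
57.72 kHz mod fs = 8.26 kHz.
8.26 kHz ≤ fs/2 = 24.73 kHz, appears at 8.26 kHz.
57.38 kHz mod fs = 7.92 kHz.
7.92 kHz ≤ fs/2 = 24.73 kHz, appears at 7.92 kHz.
90.66 kHz mod fs = 41.2 kHz.
41.2 kHz > fs/2 = 24.73 kHz, folds to fs − 41.2 kHz = 8.26 kHz.
54.8 kHz mod fs = 5.34 kHz.
5.34 kHz ≤ fs/2 = 24.73 kHz, appears at 5.34 kHz.
57.72 kHz and 90.66 kHz both map to 8.26 kHz.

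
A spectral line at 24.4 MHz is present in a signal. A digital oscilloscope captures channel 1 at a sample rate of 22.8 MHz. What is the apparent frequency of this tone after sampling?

24.4 MHz mod fs = 1.6 MHz.
1.6 MHz ≤ fs/2 = 11.4 MHz, appears at 1.6 MHz.

1.6 MHz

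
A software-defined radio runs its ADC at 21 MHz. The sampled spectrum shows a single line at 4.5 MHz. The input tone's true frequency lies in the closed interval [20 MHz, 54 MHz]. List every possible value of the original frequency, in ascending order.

25.5 MHz, 37.5 MHz, 46.5 MHz

Frequencies that alias to 4.5 MHz are k·fs ± 4.5 MHz for integer k ≥ 0.
k=0: 4.5 MHz.
k=1: 16.5 MHz, 25.5 MHz.
k=2: 37.5 MHz, 46.5 MHz.
k=3: 58.5 MHz, 67.5 MHz.
Within [20 MHz, 54 MHz]: 25.5 MHz, 37.5 MHz, 46.5 MHz.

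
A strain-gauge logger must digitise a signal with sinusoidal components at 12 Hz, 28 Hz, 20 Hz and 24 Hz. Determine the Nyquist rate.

Highest-frequency component: 28 Hz.
Nyquist rate = 2 × 28 Hz = 56 Hz.

56 Hz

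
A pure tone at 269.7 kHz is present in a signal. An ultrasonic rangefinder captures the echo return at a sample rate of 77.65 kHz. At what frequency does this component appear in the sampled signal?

269.7 kHz mod fs = 36.75 kHz.
36.75 kHz ≤ fs/2 = 38.825 kHz, appears at 36.75 kHz.

36.75 kHz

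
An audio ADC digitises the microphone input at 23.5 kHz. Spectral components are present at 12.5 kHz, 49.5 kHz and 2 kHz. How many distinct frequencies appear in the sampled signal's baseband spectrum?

3

fs/2 = 11.75 kHz.
12.5 kHz > fs/2 = 11.75 kHz, folds to fs − 12.5 kHz = 11 kHz.
49.5 kHz mod fs = 2.5 kHz.
2.5 kHz ≤ fs/2 = 11.75 kHz, appears at 2.5 kHz.
2 kHz ≤ fs/2 = 11.75 kHz, passes unchanged.
Distinct values: {2 kHz, 2.5 kHz, 11 kHz} → 3.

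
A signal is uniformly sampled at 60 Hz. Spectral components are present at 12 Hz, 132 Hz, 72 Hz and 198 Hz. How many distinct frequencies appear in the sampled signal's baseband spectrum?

2

fs/2 = 30 Hz.
12 Hz ≤ fs/2 = 30 Hz, passes unchanged.
132 Hz mod fs = 12 Hz.
12 Hz ≤ fs/2 = 30 Hz, appears at 12 Hz.
72 Hz mod fs = 12 Hz.
12 Hz ≤ fs/2 = 30 Hz, appears at 12 Hz.
198 Hz mod fs = 18 Hz.
18 Hz ≤ fs/2 = 30 Hz, appears at 18 Hz.
Distinct values: {12 Hz, 18 Hz} → 2.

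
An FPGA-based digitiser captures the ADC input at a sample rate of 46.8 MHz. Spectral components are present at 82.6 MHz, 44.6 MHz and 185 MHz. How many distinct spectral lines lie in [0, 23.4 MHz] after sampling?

2

fs/2 = 23.4 MHz.
82.6 MHz mod fs = 35.8 MHz.
35.8 MHz > fs/2 = 23.4 MHz, folds to fs − 35.8 MHz = 11 MHz.
44.6 MHz > fs/2 = 23.4 MHz, folds to fs − 44.6 MHz = 2.2 MHz.
185 MHz mod fs = 44.6 MHz.
44.6 MHz > fs/2 = 23.4 MHz, folds to fs − 44.6 MHz = 2.2 MHz.
Distinct values: {2.2 MHz, 11 MHz} → 2.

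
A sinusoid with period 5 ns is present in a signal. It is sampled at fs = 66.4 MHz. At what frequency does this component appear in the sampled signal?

T = 5 ns → f = 1/T = 200 MHz.
200 MHz mod fs = 0.8 MHz.
0.8 MHz ≤ fs/2 = 33.2 MHz, appears at 0.8 MHz.

0.8 MHz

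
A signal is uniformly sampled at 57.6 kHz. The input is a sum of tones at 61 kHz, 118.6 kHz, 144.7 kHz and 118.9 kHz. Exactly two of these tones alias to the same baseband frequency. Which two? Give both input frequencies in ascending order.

fs/2 = 28.8 kHz.
61 kHz mod fs = 3.4 kHz.
3.4 kHz ≤ fs/2 = 28.8 kHz, appears at 3.4 kHz.
118.6 kHz mod fs = 3.4 kHz.
3.4 kHz ≤ fs/2 = 28.8 kHz, appears at 3.4 kHz.
144.7 kHz mod fs = 29.5 kHz.
29.5 kHz > fs/2 = 28.8 kHz, folds to fs − 29.5 kHz = 28.1 kHz.
118.9 kHz mod fs = 3.7 kHz.
3.7 kHz ≤ fs/2 = 28.8 kHz, appears at 3.7 kHz.
61 kHz and 118.6 kHz both map to 3.4 kHz.

61 kHz, 118.6 kHz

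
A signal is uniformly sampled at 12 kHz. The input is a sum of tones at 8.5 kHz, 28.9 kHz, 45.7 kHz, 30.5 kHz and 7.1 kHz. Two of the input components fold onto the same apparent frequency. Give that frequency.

fs/2 = 6 kHz.
8.5 kHz > fs/2 = 6 kHz, folds to fs − 8.5 kHz = 3.5 kHz.
28.9 kHz mod fs = 4.9 kHz.
4.9 kHz ≤ fs/2 = 6 kHz, appears at 4.9 kHz.
45.7 kHz mod fs = 9.7 kHz.
9.7 kHz > fs/2 = 6 kHz, folds to fs − 9.7 kHz = 2.3 kHz.
30.5 kHz mod fs = 6.5 kHz.
6.5 kHz > fs/2 = 6 kHz, folds to fs − 6.5 kHz = 5.5 kHz.
7.1 kHz > fs/2 = 6 kHz, folds to fs − 7.1 kHz = 4.9 kHz.
7.1 kHz and 28.9 kHz both map to 4.9 kHz.

4.9 kHz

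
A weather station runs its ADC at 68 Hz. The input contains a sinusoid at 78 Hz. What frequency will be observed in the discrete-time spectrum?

10 Hz

78 Hz mod fs = 10 Hz.
10 Hz ≤ fs/2 = 34 Hz, appears at 10 Hz.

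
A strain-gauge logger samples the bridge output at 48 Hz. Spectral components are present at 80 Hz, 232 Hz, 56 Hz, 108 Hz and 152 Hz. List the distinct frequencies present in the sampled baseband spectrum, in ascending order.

8 Hz, 12 Hz, 16 Hz

fs/2 = 24 Hz.
80 Hz mod fs = 32 Hz.
32 Hz > fs/2 = 24 Hz, folds to fs − 32 Hz = 16 Hz.
232 Hz mod fs = 40 Hz.
40 Hz > fs/2 = 24 Hz, folds to fs − 40 Hz = 8 Hz.
56 Hz mod fs = 8 Hz.
8 Hz ≤ fs/2 = 24 Hz, appears at 8 Hz.
108 Hz mod fs = 12 Hz.
12 Hz ≤ fs/2 = 24 Hz, appears at 12 Hz.
152 Hz mod fs = 8 Hz.
8 Hz ≤ fs/2 = 24 Hz, appears at 8 Hz.
Distinct values: {8 Hz, 12 Hz, 16 Hz}.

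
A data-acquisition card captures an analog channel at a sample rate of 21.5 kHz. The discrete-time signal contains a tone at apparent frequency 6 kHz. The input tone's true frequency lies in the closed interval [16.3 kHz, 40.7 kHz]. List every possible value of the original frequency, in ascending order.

27.5 kHz, 37 kHz

Frequencies that alias to 6 kHz are k·fs ± 6 kHz for integer k ≥ 0.
k=0: 6 kHz.
k=1: 15.5 kHz, 27.5 kHz.
k=2: 37 kHz, 49 kHz.
k=3: 58.5 kHz, 70.5 kHz.
Within [16.3 kHz, 40.7 kHz]: 27.5 kHz, 37 kHz.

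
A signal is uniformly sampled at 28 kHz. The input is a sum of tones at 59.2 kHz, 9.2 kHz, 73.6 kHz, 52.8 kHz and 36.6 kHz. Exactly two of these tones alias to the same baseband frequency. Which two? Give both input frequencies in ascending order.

52.8 kHz, 59.2 kHz

fs/2 = 14 kHz.
59.2 kHz mod fs = 3.2 kHz.
3.2 kHz ≤ fs/2 = 14 kHz, appears at 3.2 kHz.
9.2 kHz ≤ fs/2 = 14 kHz, passes unchanged.
73.6 kHz mod fs = 17.6 kHz.
17.6 kHz > fs/2 = 14 kHz, folds to fs − 17.6 kHz = 10.4 kHz.
52.8 kHz mod fs = 24.8 kHz.
24.8 kHz > fs/2 = 14 kHz, folds to fs − 24.8 kHz = 3.2 kHz.
36.6 kHz mod fs = 8.6 kHz.
8.6 kHz ≤ fs/2 = 14 kHz, appears at 8.6 kHz.
52.8 kHz and 59.2 kHz both map to 3.2 kHz.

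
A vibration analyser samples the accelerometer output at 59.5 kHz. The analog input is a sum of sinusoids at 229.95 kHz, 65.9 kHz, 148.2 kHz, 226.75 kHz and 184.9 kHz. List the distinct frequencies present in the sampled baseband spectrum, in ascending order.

6.4 kHz, 8.05 kHz, 11.25 kHz, 29.2 kHz

fs/2 = 29.75 kHz.
229.95 kHz mod fs = 51.45 kHz.
51.45 kHz > fs/2 = 29.75 kHz, folds to fs − 51.45 kHz = 8.05 kHz.
65.9 kHz mod fs = 6.4 kHz.
6.4 kHz ≤ fs/2 = 29.75 kHz, appears at 6.4 kHz.
148.2 kHz mod fs = 29.2 kHz.
29.2 kHz ≤ fs/2 = 29.75 kHz, appears at 29.2 kHz.
226.75 kHz mod fs = 48.25 kHz.
48.25 kHz > fs/2 = 29.75 kHz, folds to fs − 48.25 kHz = 11.25 kHz.
184.9 kHz mod fs = 6.4 kHz.
6.4 kHz ≤ fs/2 = 29.75 kHz, appears at 6.4 kHz.
Distinct values: {6.4 kHz, 8.05 kHz, 11.25 kHz, 29.2 kHz}.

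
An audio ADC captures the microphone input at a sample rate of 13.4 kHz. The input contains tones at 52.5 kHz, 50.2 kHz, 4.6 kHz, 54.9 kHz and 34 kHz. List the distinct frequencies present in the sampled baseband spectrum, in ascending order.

fs/2 = 6.7 kHz.
52.5 kHz mod fs = 12.3 kHz.
12.3 kHz > fs/2 = 6.7 kHz, folds to fs − 12.3 kHz = 1.1 kHz.
50.2 kHz mod fs = 10 kHz.
10 kHz > fs/2 = 6.7 kHz, folds to fs − 10 kHz = 3.4 kHz.
4.6 kHz ≤ fs/2 = 6.7 kHz, passes unchanged.
54.9 kHz mod fs = 1.3 kHz.
1.3 kHz ≤ fs/2 = 6.7 kHz, appears at 1.3 kHz.
34 kHz mod fs = 7.2 kHz.
7.2 kHz > fs/2 = 6.7 kHz, folds to fs − 7.2 kHz = 6.2 kHz.
Distinct values: {1.1 kHz, 1.3 kHz, 3.4 kHz, 4.6 kHz, 6.2 kHz}.

1.1 kHz, 1.3 kHz, 3.4 kHz, 4.6 kHz, 6.2 kHz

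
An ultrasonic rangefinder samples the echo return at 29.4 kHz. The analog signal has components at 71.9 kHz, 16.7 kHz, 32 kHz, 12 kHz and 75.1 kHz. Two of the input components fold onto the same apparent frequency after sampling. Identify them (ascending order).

fs/2 = 14.7 kHz.
71.9 kHz mod fs = 13.1 kHz.
13.1 kHz ≤ fs/2 = 14.7 kHz, appears at 13.1 kHz.
16.7 kHz > fs/2 = 14.7 kHz, folds to fs − 16.7 kHz = 12.7 kHz.
32 kHz mod fs = 2.6 kHz.
2.6 kHz ≤ fs/2 = 14.7 kHz, appears at 2.6 kHz.
12 kHz ≤ fs/2 = 14.7 kHz, passes unchanged.
75.1 kHz mod fs = 16.3 kHz.
16.3 kHz > fs/2 = 14.7 kHz, folds to fs − 16.3 kHz = 13.1 kHz.
71.9 kHz and 75.1 kHz both map to 13.1 kHz.

71.9 kHz, 75.1 kHz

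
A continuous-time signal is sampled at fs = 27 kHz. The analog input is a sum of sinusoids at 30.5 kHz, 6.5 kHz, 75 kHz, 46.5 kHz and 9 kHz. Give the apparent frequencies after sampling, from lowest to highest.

fs/2 = 13.5 kHz.
30.5 kHz mod fs = 3.5 kHz.
3.5 kHz ≤ fs/2 = 13.5 kHz, appears at 3.5 kHz.
6.5 kHz ≤ fs/2 = 13.5 kHz, passes unchanged.
75 kHz mod fs = 21 kHz.
21 kHz > fs/2 = 13.5 kHz, folds to fs − 21 kHz = 6 kHz.
46.5 kHz mod fs = 19.5 kHz.
19.5 kHz > fs/2 = 13.5 kHz, folds to fs − 19.5 kHz = 7.5 kHz.
9 kHz ≤ fs/2 = 13.5 kHz, passes unchanged.
Distinct values: {3.5 kHz, 6 kHz, 6.5 kHz, 7.5 kHz, 9 kHz}.

3.5 kHz, 6 kHz, 6.5 kHz, 7.5 kHz, 9 kHz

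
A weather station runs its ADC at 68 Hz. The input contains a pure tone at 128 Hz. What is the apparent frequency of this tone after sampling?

8 Hz

128 Hz mod fs = 60 Hz.
60 Hz > fs/2 = 34 Hz, folds to fs − 60 Hz = 8 Hz.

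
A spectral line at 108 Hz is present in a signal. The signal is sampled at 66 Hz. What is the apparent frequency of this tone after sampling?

24 Hz

108 Hz mod fs = 42 Hz.
42 Hz > fs/2 = 33 Hz, folds to fs − 42 Hz = 24 Hz.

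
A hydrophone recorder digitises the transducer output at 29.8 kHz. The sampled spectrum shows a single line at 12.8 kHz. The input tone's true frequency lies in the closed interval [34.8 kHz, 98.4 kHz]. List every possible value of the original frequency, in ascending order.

42.6 kHz, 46.8 kHz, 72.4 kHz, 76.6 kHz

Frequencies that alias to 12.8 kHz are k·fs ± 12.8 kHz for integer k ≥ 0.
k=0: 12.8 kHz.
k=1: 17 kHz, 42.6 kHz.
k=2: 46.8 kHz, 72.4 kHz.
k=3: 76.6 kHz, 102.2 kHz.
k=4: 106.4 kHz, 132 kHz.
Within [34.8 kHz, 98.4 kHz]: 42.6 kHz, 46.8 kHz, 72.4 kHz, 76.6 kHz.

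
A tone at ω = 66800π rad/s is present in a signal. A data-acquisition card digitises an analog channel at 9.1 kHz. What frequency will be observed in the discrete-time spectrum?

3 kHz

ω = 66800π rad/s → f = ω/(2π) = 33400 Hz = 33.4 kHz.
33.4 kHz mod fs = 6.1 kHz.
6.1 kHz > fs/2 = 4.55 kHz, folds to fs − 6.1 kHz = 3 kHz.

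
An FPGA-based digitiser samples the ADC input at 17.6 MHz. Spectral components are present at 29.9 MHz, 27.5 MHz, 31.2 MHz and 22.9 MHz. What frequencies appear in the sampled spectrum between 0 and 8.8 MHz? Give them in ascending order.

4 MHz, 5.3 MHz, 7.7 MHz

fs/2 = 8.8 MHz.
29.9 MHz mod fs = 12.3 MHz.
12.3 MHz > fs/2 = 8.8 MHz, folds to fs − 12.3 MHz = 5.3 MHz.
27.5 MHz mod fs = 9.9 MHz.
9.9 MHz > fs/2 = 8.8 MHz, folds to fs − 9.9 MHz = 7.7 MHz.
31.2 MHz mod fs = 13.6 MHz.
13.6 MHz > fs/2 = 8.8 MHz, folds to fs − 13.6 MHz = 4 MHz.
22.9 MHz mod fs = 5.3 MHz.
5.3 MHz ≤ fs/2 = 8.8 MHz, appears at 5.3 MHz.
Distinct values: {4 MHz, 5.3 MHz, 7.7 MHz}.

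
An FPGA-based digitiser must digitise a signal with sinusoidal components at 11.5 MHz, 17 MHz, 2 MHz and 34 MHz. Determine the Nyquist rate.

Highest-frequency component: 34 MHz.
Nyquist rate = 2 × 34 MHz = 68 MHz.

68 MHz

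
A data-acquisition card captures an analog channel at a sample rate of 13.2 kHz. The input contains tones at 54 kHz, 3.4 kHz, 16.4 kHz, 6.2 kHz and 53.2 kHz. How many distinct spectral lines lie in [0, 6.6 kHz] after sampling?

5

fs/2 = 6.6 kHz.
54 kHz mod fs = 1.2 kHz.
1.2 kHz ≤ fs/2 = 6.6 kHz, appears at 1.2 kHz.
3.4 kHz ≤ fs/2 = 6.6 kHz, passes unchanged.
16.4 kHz mod fs = 3.2 kHz.
3.2 kHz ≤ fs/2 = 6.6 kHz, appears at 3.2 kHz.
6.2 kHz ≤ fs/2 = 6.6 kHz, passes unchanged.
53.2 kHz mod fs = 0.4 kHz.
0.4 kHz ≤ fs/2 = 6.6 kHz, appears at 0.4 kHz.
Distinct values: {0.4 kHz, 1.2 kHz, 3.2 kHz, 3.4 kHz, 6.2 kHz} → 5.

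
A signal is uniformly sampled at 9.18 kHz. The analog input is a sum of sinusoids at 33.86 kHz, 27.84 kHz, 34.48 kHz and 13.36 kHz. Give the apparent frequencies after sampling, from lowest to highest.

fs/2 = 4.59 kHz.
33.86 kHz mod fs = 6.32 kHz.
6.32 kHz > fs/2 = 4.59 kHz, folds to fs − 6.32 kHz = 2.86 kHz.
27.84 kHz mod fs = 0.3 kHz.
0.3 kHz ≤ fs/2 = 4.59 kHz, appears at 0.3 kHz.
34.48 kHz mod fs = 6.94 kHz.
6.94 kHz > fs/2 = 4.59 kHz, folds to fs − 6.94 kHz = 2.24 kHz.
13.36 kHz mod fs = 4.18 kHz.
4.18 kHz ≤ fs/2 = 4.59 kHz, appears at 4.18 kHz.
Distinct values: {0.3 kHz, 2.24 kHz, 2.86 kHz, 4.18 kHz}.

0.3 kHz, 2.24 kHz, 2.86 kHz, 4.18 kHz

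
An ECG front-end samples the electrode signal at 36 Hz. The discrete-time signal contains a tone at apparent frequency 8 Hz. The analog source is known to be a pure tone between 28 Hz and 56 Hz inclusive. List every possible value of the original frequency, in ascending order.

28 Hz, 44 Hz

Frequencies that alias to 8 Hz are k·fs ± 8 Hz for integer k ≥ 0.
k=0: 8 Hz.
k=1: 28 Hz, 44 Hz.
k=2: 64 Hz, 80 Hz.
Within [28 Hz, 56 Hz]: 28 Hz, 44 Hz.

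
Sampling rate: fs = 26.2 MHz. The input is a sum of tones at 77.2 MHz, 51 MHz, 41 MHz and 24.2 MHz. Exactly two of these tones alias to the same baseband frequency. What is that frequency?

fs/2 = 13.1 MHz.
77.2 MHz mod fs = 24.8 MHz.
24.8 MHz > fs/2 = 13.1 MHz, folds to fs − 24.8 MHz = 1.4 MHz.
51 MHz mod fs = 24.8 MHz.
24.8 MHz > fs/2 = 13.1 MHz, folds to fs − 24.8 MHz = 1.4 MHz.
41 MHz mod fs = 14.8 MHz.
14.8 MHz > fs/2 = 13.1 MHz, folds to fs − 14.8 MHz = 11.4 MHz.
24.2 MHz > fs/2 = 13.1 MHz, folds to fs − 24.2 MHz = 2 MHz.
51 MHz and 77.2 MHz both map to 1.4 MHz.

1.4 MHz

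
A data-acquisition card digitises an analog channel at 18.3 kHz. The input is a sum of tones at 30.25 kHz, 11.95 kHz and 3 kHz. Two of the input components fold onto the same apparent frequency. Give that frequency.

6.35 kHz

fs/2 = 9.15 kHz.
30.25 kHz mod fs = 11.95 kHz.
11.95 kHz > fs/2 = 9.15 kHz, folds to fs − 11.95 kHz = 6.35 kHz.
11.95 kHz > fs/2 = 9.15 kHz, folds to fs − 11.95 kHz = 6.35 kHz.
3 kHz ≤ fs/2 = 9.15 kHz, passes unchanged.
11.95 kHz and 30.25 kHz both map to 6.35 kHz.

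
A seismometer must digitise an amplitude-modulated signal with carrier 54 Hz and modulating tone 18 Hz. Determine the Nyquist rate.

144 Hz

AM sidebands sit at fc ± fm = 36 Hz and 72 Hz.
Highest-frequency component: 72 Hz.
Nyquist rate = 2 × 72 Hz = 144 Hz.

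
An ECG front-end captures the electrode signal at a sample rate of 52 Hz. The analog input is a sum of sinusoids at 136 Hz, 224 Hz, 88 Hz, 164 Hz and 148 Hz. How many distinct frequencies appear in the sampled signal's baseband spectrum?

fs/2 = 26 Hz.
136 Hz mod fs = 32 Hz.
32 Hz > fs/2 = 26 Hz, folds to fs − 32 Hz = 20 Hz.
224 Hz mod fs = 16 Hz.
16 Hz ≤ fs/2 = 26 Hz, appears at 16 Hz.
88 Hz mod fs = 36 Hz.
36 Hz > fs/2 = 26 Hz, folds to fs − 36 Hz = 16 Hz.
164 Hz mod fs = 8 Hz.
8 Hz ≤ fs/2 = 26 Hz, appears at 8 Hz.
148 Hz mod fs = 44 Hz.
44 Hz > fs/2 = 26 Hz, folds to fs − 44 Hz = 8 Hz.
Distinct values: {8 Hz, 16 Hz, 20 Hz} → 3.

3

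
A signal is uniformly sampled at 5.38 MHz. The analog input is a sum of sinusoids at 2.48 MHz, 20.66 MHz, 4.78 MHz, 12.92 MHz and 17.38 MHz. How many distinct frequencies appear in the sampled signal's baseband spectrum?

fs/2 = 2.69 MHz.
2.48 MHz ≤ fs/2 = 2.69 MHz, passes unchanged.
20.66 MHz mod fs = 4.52 MHz.
4.52 MHz > fs/2 = 2.69 MHz, folds to fs − 4.52 MHz = 0.86 MHz.
4.78 MHz > fs/2 = 2.69 MHz, folds to fs − 4.78 MHz = 0.6 MHz.
12.92 MHz mod fs = 2.16 MHz.
2.16 MHz ≤ fs/2 = 2.69 MHz, appears at 2.16 MHz.
17.38 MHz mod fs = 1.24 MHz.
1.24 MHz ≤ fs/2 = 2.69 MHz, appears at 1.24 MHz.
Distinct values: {0.6 MHz, 0.86 MHz, 1.24 MHz, 2.16 MHz, 2.48 MHz} → 5.

5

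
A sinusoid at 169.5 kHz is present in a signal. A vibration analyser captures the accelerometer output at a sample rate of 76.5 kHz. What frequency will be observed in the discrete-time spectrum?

169.5 kHz mod fs = 16.5 kHz.
16.5 kHz ≤ fs/2 = 38.25 kHz, appears at 16.5 kHz.

16.5 kHz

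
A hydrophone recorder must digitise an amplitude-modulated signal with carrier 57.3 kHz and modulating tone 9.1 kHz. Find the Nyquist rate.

132.8 kHz

AM sidebands sit at fc ± fm = 48.2 kHz and 66.4 kHz.
Highest-frequency component: 66.4 kHz.
Nyquist rate = 2 × 66.4 kHz = 132.8 kHz.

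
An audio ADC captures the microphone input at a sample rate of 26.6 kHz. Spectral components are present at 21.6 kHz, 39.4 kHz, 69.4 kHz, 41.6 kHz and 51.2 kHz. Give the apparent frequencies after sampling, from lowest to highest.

2 kHz, 5 kHz, 10.4 kHz, 11.6 kHz, 12.8 kHz

fs/2 = 13.3 kHz.
21.6 kHz > fs/2 = 13.3 kHz, folds to fs − 21.6 kHz = 5 kHz.
39.4 kHz mod fs = 12.8 kHz.
12.8 kHz ≤ fs/2 = 13.3 kHz, appears at 12.8 kHz.
69.4 kHz mod fs = 16.2 kHz.
16.2 kHz > fs/2 = 13.3 kHz, folds to fs − 16.2 kHz = 10.4 kHz.
41.6 kHz mod fs = 15 kHz.
15 kHz > fs/2 = 13.3 kHz, folds to fs − 15 kHz = 11.6 kHz.
51.2 kHz mod fs = 24.6 kHz.
24.6 kHz > fs/2 = 13.3 kHz, folds to fs − 24.6 kHz = 2 kHz.
Distinct values: {2 kHz, 5 kHz, 10.4 kHz, 11.6 kHz, 12.8 kHz}.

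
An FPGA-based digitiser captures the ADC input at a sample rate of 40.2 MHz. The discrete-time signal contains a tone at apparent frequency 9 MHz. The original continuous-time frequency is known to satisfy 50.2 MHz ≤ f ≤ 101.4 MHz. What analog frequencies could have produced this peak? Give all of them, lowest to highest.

71.4 MHz, 89.4 MHz

Frequencies that alias to 9 MHz are k·fs ± 9 MHz for integer k ≥ 0.
k=0: 9 MHz.
k=1: 31.2 MHz, 49.2 MHz.
k=2: 71.4 MHz, 89.4 MHz.
k=3: 111.6 MHz, 129.6 MHz.
Within [50.2 MHz, 101.4 MHz]: 71.4 MHz, 89.4 MHz.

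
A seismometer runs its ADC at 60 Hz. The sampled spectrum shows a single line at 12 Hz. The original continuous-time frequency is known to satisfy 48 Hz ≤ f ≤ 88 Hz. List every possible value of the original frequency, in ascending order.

48 Hz, 72 Hz

Frequencies that alias to 12 Hz are k·fs ± 12 Hz for integer k ≥ 0.
k=0: 12 Hz.
k=1: 48 Hz, 72 Hz.
k=2: 108 Hz, 132 Hz.
Within [48 Hz, 88 Hz]: 48 Hz, 72 Hz.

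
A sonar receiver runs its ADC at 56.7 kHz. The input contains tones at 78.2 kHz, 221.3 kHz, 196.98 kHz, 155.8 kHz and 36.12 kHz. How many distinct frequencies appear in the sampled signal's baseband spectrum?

fs/2 = 28.35 kHz.
78.2 kHz mod fs = 21.5 kHz.
21.5 kHz ≤ fs/2 = 28.35 kHz, appears at 21.5 kHz.
221.3 kHz mod fs = 51.2 kHz.
51.2 kHz > fs/2 = 28.35 kHz, folds to fs − 51.2 kHz = 5.5 kHz.
196.98 kHz mod fs = 26.88 kHz.
26.88 kHz ≤ fs/2 = 28.35 kHz, appears at 26.88 kHz.
155.8 kHz mod fs = 42.4 kHz.
42.4 kHz > fs/2 = 28.35 kHz, folds to fs − 42.4 kHz = 14.3 kHz.
36.12 kHz > fs/2 = 28.35 kHz, folds to fs − 36.12 kHz = 20.58 kHz.
Distinct values: {5.5 kHz, 14.3 kHz, 20.58 kHz, 21.5 kHz, 26.88 kHz} → 5.

5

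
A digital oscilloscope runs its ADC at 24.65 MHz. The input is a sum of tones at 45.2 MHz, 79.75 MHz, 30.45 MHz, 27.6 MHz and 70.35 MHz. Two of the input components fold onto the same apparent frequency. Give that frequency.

5.8 MHz

fs/2 = 12.325 MHz.
45.2 MHz mod fs = 20.55 MHz.
20.55 MHz > fs/2 = 12.325 MHz, folds to fs − 20.55 MHz = 4.1 MHz.
79.75 MHz mod fs = 5.8 MHz.
5.8 MHz ≤ fs/2 = 12.325 MHz, appears at 5.8 MHz.
30.45 MHz mod fs = 5.8 MHz.
5.8 MHz ≤ fs/2 = 12.325 MHz, appears at 5.8 MHz.
27.6 MHz mod fs = 2.95 MHz.
2.95 MHz ≤ fs/2 = 12.325 MHz, appears at 2.95 MHz.
70.35 MHz mod fs = 21.05 MHz.
21.05 MHz > fs/2 = 12.325 MHz, folds to fs − 21.05 MHz = 3.6 MHz.
30.45 MHz and 79.75 MHz both map to 5.8 MHz.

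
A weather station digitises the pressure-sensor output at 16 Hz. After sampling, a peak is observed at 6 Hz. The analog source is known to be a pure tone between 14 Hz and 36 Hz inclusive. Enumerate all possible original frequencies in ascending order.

Frequencies that alias to 6 Hz are k·fs ± 6 Hz for integer k ≥ 0.
k=0: 6 Hz.
k=1: 10 Hz, 22 Hz.
k=2: 26 Hz, 38 Hz.
k=3: 42 Hz, 54 Hz.
Within [14 Hz, 36 Hz]: 22 Hz, 26 Hz.

22 Hz, 26 Hz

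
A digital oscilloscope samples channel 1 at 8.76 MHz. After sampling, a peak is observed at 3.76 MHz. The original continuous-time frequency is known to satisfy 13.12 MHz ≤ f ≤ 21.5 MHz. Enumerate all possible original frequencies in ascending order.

Frequencies that alias to 3.76 MHz are k·fs ± 3.76 MHz for integer k ≥ 0.
k=0: 3.76 MHz.
k=1: 5 MHz, 12.52 MHz.
k=2: 13.76 MHz, 21.28 MHz.
k=3: 22.52 MHz, 30.04 MHz.
Within [13.12 MHz, 21.5 MHz]: 13.76 MHz, 21.28 MHz.

13.76 MHz, 21.28 MHz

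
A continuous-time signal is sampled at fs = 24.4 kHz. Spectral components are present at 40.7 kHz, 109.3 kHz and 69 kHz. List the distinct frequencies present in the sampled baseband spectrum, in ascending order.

4.2 kHz, 8.1 kHz, 11.7 kHz

fs/2 = 12.2 kHz.
40.7 kHz mod fs = 16.3 kHz.
16.3 kHz > fs/2 = 12.2 kHz, folds to fs − 16.3 kHz = 8.1 kHz.
109.3 kHz mod fs = 11.7 kHz.
11.7 kHz ≤ fs/2 = 12.2 kHz, appears at 11.7 kHz.
69 kHz mod fs = 20.2 kHz.
20.2 kHz > fs/2 = 12.2 kHz, folds to fs − 20.2 kHz = 4.2 kHz.
Distinct values: {4.2 kHz, 8.1 kHz, 11.7 kHz}.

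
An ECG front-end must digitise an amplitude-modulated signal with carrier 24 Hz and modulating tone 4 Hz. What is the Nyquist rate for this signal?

56 Hz

AM sidebands sit at fc ± fm = 20 Hz and 28 Hz.
Highest-frequency component: 28 Hz.
Nyquist rate = 2 × 28 Hz = 56 Hz.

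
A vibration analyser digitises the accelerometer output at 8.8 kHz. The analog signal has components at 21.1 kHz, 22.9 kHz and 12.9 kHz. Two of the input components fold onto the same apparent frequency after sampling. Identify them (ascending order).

fs/2 = 4.4 kHz.
21.1 kHz mod fs = 3.5 kHz.
3.5 kHz ≤ fs/2 = 4.4 kHz, appears at 3.5 kHz.
22.9 kHz mod fs = 5.3 kHz.
5.3 kHz > fs/2 = 4.4 kHz, folds to fs − 5.3 kHz = 3.5 kHz.
12.9 kHz mod fs = 4.1 kHz.
4.1 kHz ≤ fs/2 = 4.4 kHz, appears at 4.1 kHz.
21.1 kHz and 22.9 kHz both map to 3.5 kHz.

21.1 kHz, 22.9 kHz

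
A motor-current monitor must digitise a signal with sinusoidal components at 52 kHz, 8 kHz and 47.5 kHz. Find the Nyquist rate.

Highest-frequency component: 52 kHz.
Nyquist rate = 2 × 52 kHz = 104 kHz.

104 kHz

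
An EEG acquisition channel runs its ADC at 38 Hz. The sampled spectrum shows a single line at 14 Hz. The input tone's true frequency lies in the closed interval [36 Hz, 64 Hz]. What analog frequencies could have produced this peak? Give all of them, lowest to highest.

Frequencies that alias to 14 Hz are k·fs ± 14 Hz for integer k ≥ 0.
k=0: 14 Hz.
k=1: 24 Hz, 52 Hz.
k=2: 62 Hz, 90 Hz.
k=3: 100 Hz, 128 Hz.
Within [36 Hz, 64 Hz]: 52 Hz, 62 Hz.

52 Hz, 62 Hz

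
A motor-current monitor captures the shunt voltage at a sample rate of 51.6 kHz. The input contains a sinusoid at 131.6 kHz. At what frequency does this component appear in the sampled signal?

23.2 kHz

131.6 kHz mod fs = 28.4 kHz.
28.4 kHz > fs/2 = 25.8 kHz, folds to fs − 28.4 kHz = 23.2 kHz.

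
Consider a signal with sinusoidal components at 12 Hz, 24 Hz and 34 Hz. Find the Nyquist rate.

Highest-frequency component: 34 Hz.
Nyquist rate = 2 × 34 Hz = 68 Hz.

68 Hz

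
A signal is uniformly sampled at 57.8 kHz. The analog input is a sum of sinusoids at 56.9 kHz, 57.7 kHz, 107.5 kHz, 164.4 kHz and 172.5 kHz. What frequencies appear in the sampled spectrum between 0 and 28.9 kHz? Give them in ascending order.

fs/2 = 28.9 kHz.
56.9 kHz > fs/2 = 28.9 kHz, folds to fs − 56.9 kHz = 0.9 kHz.
57.7 kHz > fs/2 = 28.9 kHz, folds to fs − 57.7 kHz = 0.1 kHz.
107.5 kHz mod fs = 49.7 kHz.
49.7 kHz > fs/2 = 28.9 kHz, folds to fs − 49.7 kHz = 8.1 kHz.
164.4 kHz mod fs = 48.8 kHz.
48.8 kHz > fs/2 = 28.9 kHz, folds to fs − 48.8 kHz = 9 kHz.
172.5 kHz mod fs = 56.9 kHz.
56.9 kHz > fs/2 = 28.9 kHz, folds to fs − 56.9 kHz = 0.9 kHz.
Distinct values: {0.1 kHz, 0.9 kHz, 8.1 kHz, 9 kHz}.

0.1 kHz, 0.9 kHz, 8.1 kHz, 9 kHz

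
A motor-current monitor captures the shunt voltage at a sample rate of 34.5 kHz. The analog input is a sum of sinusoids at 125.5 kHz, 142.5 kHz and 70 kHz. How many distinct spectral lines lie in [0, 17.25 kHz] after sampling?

fs/2 = 17.25 kHz.
125.5 kHz mod fs = 22 kHz.
22 kHz > fs/2 = 17.25 kHz, folds to fs − 22 kHz = 12.5 kHz.
142.5 kHz mod fs = 4.5 kHz.
4.5 kHz ≤ fs/2 = 17.25 kHz, appears at 4.5 kHz.
70 kHz mod fs = 1 kHz.
1 kHz ≤ fs/2 = 17.25 kHz, appears at 1 kHz.
Distinct values: {1 kHz, 4.5 kHz, 12.5 kHz} → 3.

3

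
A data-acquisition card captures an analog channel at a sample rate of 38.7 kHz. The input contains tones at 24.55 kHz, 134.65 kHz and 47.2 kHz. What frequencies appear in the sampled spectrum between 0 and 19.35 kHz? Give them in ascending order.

fs/2 = 19.35 kHz.
24.55 kHz > fs/2 = 19.35 kHz, folds to fs − 24.55 kHz = 14.15 kHz.
134.65 kHz mod fs = 18.55 kHz.
18.55 kHz ≤ fs/2 = 19.35 kHz, appears at 18.55 kHz.
47.2 kHz mod fs = 8.5 kHz.
8.5 kHz ≤ fs/2 = 19.35 kHz, appears at 8.5 kHz.
Distinct values: {8.5 kHz, 14.15 kHz, 18.55 kHz}.

8.5 kHz, 14.15 kHz, 18.55 kHz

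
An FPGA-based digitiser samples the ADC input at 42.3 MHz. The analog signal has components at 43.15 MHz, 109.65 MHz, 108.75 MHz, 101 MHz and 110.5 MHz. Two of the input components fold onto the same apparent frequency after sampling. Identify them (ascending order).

fs/2 = 21.15 MHz.
43.15 MHz mod fs = 0.85 MHz.
0.85 MHz ≤ fs/2 = 21.15 MHz, appears at 0.85 MHz.
109.65 MHz mod fs = 25.05 MHz.
25.05 MHz > fs/2 = 21.15 MHz, folds to fs − 25.05 MHz = 17.25 MHz.
108.75 MHz mod fs = 24.15 MHz.
24.15 MHz > fs/2 = 21.15 MHz, folds to fs − 24.15 MHz = 18.15 MHz.
101 MHz mod fs = 16.4 MHz.
16.4 MHz ≤ fs/2 = 21.15 MHz, appears at 16.4 MHz.
110.5 MHz mod fs = 25.9 MHz.
25.9 MHz > fs/2 = 21.15 MHz, folds to fs − 25.9 MHz = 16.4 MHz.
101 MHz and 110.5 MHz both map to 16.4 MHz.

101 MHz, 110.5 MHz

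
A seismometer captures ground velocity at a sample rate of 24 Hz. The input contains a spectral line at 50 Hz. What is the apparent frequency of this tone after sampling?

2 Hz

50 Hz mod fs = 2 Hz.
2 Hz ≤ fs/2 = 12 Hz, appears at 2 Hz.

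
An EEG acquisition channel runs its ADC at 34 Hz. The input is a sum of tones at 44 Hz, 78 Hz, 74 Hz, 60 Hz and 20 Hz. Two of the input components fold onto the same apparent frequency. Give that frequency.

fs/2 = 17 Hz.
44 Hz mod fs = 10 Hz.
10 Hz ≤ fs/2 = 17 Hz, appears at 10 Hz.
78 Hz mod fs = 10 Hz.
10 Hz ≤ fs/2 = 17 Hz, appears at 10 Hz.
74 Hz mod fs = 6 Hz.
6 Hz ≤ fs/2 = 17 Hz, appears at 6 Hz.
60 Hz mod fs = 26 Hz.
26 Hz > fs/2 = 17 Hz, folds to fs − 26 Hz = 8 Hz.
20 Hz > fs/2 = 17 Hz, folds to fs − 20 Hz = 14 Hz.
44 Hz and 78 Hz both map to 10 Hz.

10 Hz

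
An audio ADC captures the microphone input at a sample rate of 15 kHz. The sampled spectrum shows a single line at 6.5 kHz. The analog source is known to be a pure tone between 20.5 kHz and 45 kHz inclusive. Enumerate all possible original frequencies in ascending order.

Frequencies that alias to 6.5 kHz are k·fs ± 6.5 kHz for integer k ≥ 0.
k=0: 6.5 kHz.
k=1: 8.5 kHz, 21.5 kHz.
k=2: 23.5 kHz, 36.5 kHz.
k=3: 38.5 kHz, 51.5 kHz.
k=4: 53.5 kHz, 66.5 kHz.
Within [20.5 kHz, 45 kHz]: 21.5 kHz, 23.5 kHz, 36.5 kHz, 38.5 kHz.

21.5 kHz, 23.5 kHz, 36.5 kHz, 38.5 kHz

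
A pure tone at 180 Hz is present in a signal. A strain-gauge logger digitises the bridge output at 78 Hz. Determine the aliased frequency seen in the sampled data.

24 Hz

180 Hz mod fs = 24 Hz.
24 Hz ≤ fs/2 = 39 Hz, appears at 24 Hz.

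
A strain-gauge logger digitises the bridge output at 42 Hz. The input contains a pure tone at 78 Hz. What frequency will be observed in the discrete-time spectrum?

78 Hz mod fs = 36 Hz.
36 Hz > fs/2 = 21 Hz, folds to fs − 36 Hz = 6 Hz.

6 Hz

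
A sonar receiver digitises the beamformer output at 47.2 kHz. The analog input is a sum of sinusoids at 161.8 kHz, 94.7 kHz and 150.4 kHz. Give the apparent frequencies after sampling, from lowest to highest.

0.3 kHz, 8.8 kHz, 20.2 kHz

fs/2 = 23.6 kHz.
161.8 kHz mod fs = 20.2 kHz.
20.2 kHz ≤ fs/2 = 23.6 kHz, appears at 20.2 kHz.
94.7 kHz mod fs = 0.3 kHz.
0.3 kHz ≤ fs/2 = 23.6 kHz, appears at 0.3 kHz.
150.4 kHz mod fs = 8.8 kHz.
8.8 kHz ≤ fs/2 = 23.6 kHz, appears at 8.8 kHz.
Distinct values: {0.3 kHz, 8.8 kHz, 20.2 kHz}.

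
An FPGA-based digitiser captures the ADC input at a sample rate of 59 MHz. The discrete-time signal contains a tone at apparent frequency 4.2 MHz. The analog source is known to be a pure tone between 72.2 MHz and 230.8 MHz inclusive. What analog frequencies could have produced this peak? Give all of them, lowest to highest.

113.8 MHz, 122.2 MHz, 172.8 MHz, 181.2 MHz

Frequencies that alias to 4.2 MHz are k·fs ± 4.2 MHz for integer k ≥ 0.
k=0: 4.2 MHz.
k=1: 54.8 MHz, 63.2 MHz.
k=2: 113.8 MHz, 122.2 MHz.
k=3: 172.8 MHz, 181.2 MHz.
k=4: 231.8 MHz, 240.2 MHz.
Within [72.2 MHz, 230.8 MHz]: 113.8 MHz, 122.2 MHz, 172.8 MHz, 181.2 MHz.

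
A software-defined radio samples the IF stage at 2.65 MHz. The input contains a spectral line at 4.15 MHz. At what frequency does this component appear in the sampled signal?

1.15 MHz

4.15 MHz mod fs = 1.5 MHz.
1.5 MHz > fs/2 = 1.325 MHz, folds to fs − 1.5 MHz = 1.15 MHz.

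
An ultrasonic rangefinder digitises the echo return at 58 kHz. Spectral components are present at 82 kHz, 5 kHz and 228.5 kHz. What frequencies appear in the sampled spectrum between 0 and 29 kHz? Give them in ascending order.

3.5 kHz, 5 kHz, 24 kHz

fs/2 = 29 kHz.
82 kHz mod fs = 24 kHz.
24 kHz ≤ fs/2 = 29 kHz, appears at 24 kHz.
5 kHz ≤ fs/2 = 29 kHz, passes unchanged.
228.5 kHz mod fs = 54.5 kHz.
54.5 kHz > fs/2 = 29 kHz, folds to fs − 54.5 kHz = 3.5 kHz.
Distinct values: {3.5 kHz, 5 kHz, 24 kHz}.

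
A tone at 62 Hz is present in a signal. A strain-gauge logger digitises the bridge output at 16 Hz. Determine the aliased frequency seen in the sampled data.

62 Hz mod fs = 14 Hz.
14 Hz > fs/2 = 8 Hz, folds to fs − 14 Hz = 2 Hz.

2 Hz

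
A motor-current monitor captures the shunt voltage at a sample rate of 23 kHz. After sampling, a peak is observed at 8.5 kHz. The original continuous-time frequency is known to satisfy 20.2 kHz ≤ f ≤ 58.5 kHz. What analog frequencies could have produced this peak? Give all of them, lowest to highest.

31.5 kHz, 37.5 kHz, 54.5 kHz

Frequencies that alias to 8.5 kHz are k·fs ± 8.5 kHz for integer k ≥ 0.
k=0: 8.5 kHz.
k=1: 14.5 kHz, 31.5 kHz.
k=2: 37.5 kHz, 54.5 kHz.
k=3: 60.5 kHz, 77.5 kHz.
Within [20.2 kHz, 58.5 kHz]: 31.5 kHz, 37.5 kHz, 54.5 kHz.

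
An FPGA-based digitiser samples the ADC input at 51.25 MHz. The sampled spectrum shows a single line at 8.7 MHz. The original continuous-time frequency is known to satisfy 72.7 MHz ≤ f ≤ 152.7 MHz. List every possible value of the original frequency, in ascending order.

93.8 MHz, 111.2 MHz, 145.05 MHz

Frequencies that alias to 8.7 MHz are k·fs ± 8.7 MHz for integer k ≥ 0.
k=0: 8.7 MHz.
k=1: 42.55 MHz, 59.95 MHz.
k=2: 93.8 MHz, 111.2 MHz.
k=3: 145.05 MHz, 162.45 MHz.
k=4: 196.3 MHz, 213.7 MHz.
Within [72.7 MHz, 152.7 MHz]: 93.8 MHz, 111.2 MHz, 145.05 MHz.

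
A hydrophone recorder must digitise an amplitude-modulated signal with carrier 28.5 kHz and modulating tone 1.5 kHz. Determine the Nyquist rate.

AM sidebands sit at fc ± fm = 27 kHz and 30 kHz.
Highest-frequency component: 30 kHz.
Nyquist rate = 2 × 30 kHz = 60 kHz.

60 kHz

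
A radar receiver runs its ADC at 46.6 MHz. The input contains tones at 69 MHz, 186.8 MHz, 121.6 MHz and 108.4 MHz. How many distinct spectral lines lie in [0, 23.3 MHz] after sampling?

4

fs/2 = 23.3 MHz.
69 MHz mod fs = 22.4 MHz.
22.4 MHz ≤ fs/2 = 23.3 MHz, appears at 22.4 MHz.
186.8 MHz mod fs = 0.4 MHz.
0.4 MHz ≤ fs/2 = 23.3 MHz, appears at 0.4 MHz.
121.6 MHz mod fs = 28.4 MHz.
28.4 MHz > fs/2 = 23.3 MHz, folds to fs − 28.4 MHz = 18.2 MHz.
108.4 MHz mod fs = 15.2 MHz.
15.2 MHz ≤ fs/2 = 23.3 MHz, appears at 15.2 MHz.
Distinct values: {0.4 MHz, 15.2 MHz, 18.2 MHz, 22.4 MHz} → 4.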